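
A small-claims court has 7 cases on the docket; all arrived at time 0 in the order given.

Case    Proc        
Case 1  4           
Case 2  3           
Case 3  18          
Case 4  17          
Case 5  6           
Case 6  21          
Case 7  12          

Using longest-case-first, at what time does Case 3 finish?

39

LPT (decreasing processing time): Case 6 Case 3 Case 4 Case 7 Case 5 Case 1 Case 2.
Case 6: 0→21
Case 3: 21→39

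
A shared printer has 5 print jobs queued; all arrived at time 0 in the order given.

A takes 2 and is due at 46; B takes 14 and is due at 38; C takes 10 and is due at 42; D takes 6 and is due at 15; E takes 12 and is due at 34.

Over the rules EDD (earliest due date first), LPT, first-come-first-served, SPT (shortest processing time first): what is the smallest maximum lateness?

0

EDD (increasing due date): D E B C A.
D: 0→6, due 15, lateness -9
E: 6→18, due 34, lateness -16
B: 18→32, due 38, lateness -6
C: 32→42, due 42, lateness 0
A: 42→44, due 46, lateness -2
Maximum = 0.
LPT (decreasing processing time): B E C D A.
B: 0→14, due 38, lateness -24
E: 14→26, due 34, lateness -8
C: 26→36, due 42, lateness -6
D: 36→42, due 15, lateness 27
A: 42→44, due 46, lateness -2
Maximum = 27.
FIFO (arrival order): A B C D E.
A: 0→2, due 46, lateness -44
B: 2→16, due 38, lateness -22
C: 16→26, due 42, lateness -16
D: 26→32, due 15, lateness 17
E: 32→44, due 34, lateness 10
Maximum = 17.
SPT (increasing processing time): A D C E B.
A: 0→2, due 46, lateness -44
D: 2→8, due 15, lateness -7
C: 8→18, due 42, lateness -24
E: 18→30, due 34, lateness -4
B: 30→44, due 38, lateness 6
Maximum = 6.
EDD 0, LPT 27, FIFO 17, SPT 6 → minimum 0.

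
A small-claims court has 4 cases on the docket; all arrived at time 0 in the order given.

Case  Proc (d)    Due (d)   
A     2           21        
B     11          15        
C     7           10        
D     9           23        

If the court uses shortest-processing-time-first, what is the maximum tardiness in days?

14

SPT (increasing processing time): A C D B.
A: 0→2, due 21, tardiness 0
C: 2→9, due 10, tardiness 0
D: 9→18, due 23, tardiness 0
B: 18→29, due 15, tardiness 14
Maximum = 14.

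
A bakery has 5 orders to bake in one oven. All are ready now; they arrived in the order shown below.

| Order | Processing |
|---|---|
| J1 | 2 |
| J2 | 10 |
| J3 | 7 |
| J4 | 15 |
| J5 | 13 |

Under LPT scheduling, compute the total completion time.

173

LPT (decreasing processing time): J4 J5 J2 J3 J1.
J4: 0→15
J5: 15→28
J2: 28→38
J3: 38→45
J1: 45→47
Sum = 15+28+38+45+47 = 173.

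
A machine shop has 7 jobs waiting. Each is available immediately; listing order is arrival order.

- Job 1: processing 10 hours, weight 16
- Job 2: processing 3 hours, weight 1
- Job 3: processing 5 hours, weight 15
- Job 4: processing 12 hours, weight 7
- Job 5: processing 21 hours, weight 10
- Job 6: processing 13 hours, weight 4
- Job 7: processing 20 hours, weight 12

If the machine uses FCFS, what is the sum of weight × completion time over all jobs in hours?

2427

FIFO (arrival order): Job 1 Job 2 Job 3 Job 4 Job 5 Job 6 Job 7.
Job 1: finishes 10, weight 16, w·C = 160
Job 2: finishes 13, weight 1, w·C = 13
Job 3: finishes 18, weight 15, w·C = 270
Job 4: finishes 30, weight 7, w·C = 210
Job 5: finishes 51, weight 10, w·C = 510
Job 6: finishes 64, weight 4, w·C = 256
Job 7: finishes 84, weight 12, w·C = 1008
Sum = 160+13+270+210+510+256+1008 = 2427.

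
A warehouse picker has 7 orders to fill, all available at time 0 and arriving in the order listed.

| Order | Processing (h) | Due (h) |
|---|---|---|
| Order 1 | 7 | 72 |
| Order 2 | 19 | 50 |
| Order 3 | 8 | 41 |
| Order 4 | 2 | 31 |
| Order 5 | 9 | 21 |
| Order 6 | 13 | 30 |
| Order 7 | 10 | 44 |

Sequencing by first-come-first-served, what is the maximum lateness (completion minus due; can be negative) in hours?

28

FIFO (arrival order): Order 1 Order 2 Order 3 Order 4 Order 5 Order 6 Order 7.
Order 1: 0→7, due 72, lateness -65
Order 2: 7→26, due 50, lateness -24
Order 3: 26→34, due 41, lateness -7
Order 4: 34→36, due 31, lateness 5
Order 5: 36→45, due 21, lateness 24
Order 6: 45→58, due 30, lateness 28
Order 7: 58→68, due 44, lateness 24
Maximum = 28.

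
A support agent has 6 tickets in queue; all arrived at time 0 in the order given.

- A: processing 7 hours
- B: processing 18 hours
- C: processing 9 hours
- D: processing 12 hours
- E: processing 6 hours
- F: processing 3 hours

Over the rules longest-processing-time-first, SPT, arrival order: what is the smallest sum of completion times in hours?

LPT (decreasing processing time): B D C A E F.
B: 0→18
D: 18→30
C: 30→39
A: 39→46
E: 46→52
F: 52→55
Sum = 18+30+39+46+52+55 = 240.
SPT (increasing processing time): F E A C D B.
F: 0→3
E: 3→9
A: 9→16
C: 16→25
D: 25→37
B: 37→55
Sum = 3+9+16+25+37+55 = 145.
FIFO (arrival order): A B C D E F.
A: 0→7
B: 7→25
C: 25→34
D: 34→46
E: 46→52
F: 52→55
Sum = 7+25+34+46+52+55 = 219.
LPT 240, SPT 145, FIFO 219 → minimum 145.

145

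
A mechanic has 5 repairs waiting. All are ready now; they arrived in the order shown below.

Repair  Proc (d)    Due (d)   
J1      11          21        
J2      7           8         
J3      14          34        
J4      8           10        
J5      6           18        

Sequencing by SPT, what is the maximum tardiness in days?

SPT (increasing processing time): J5 J2 J4 J1 J3.
J5: 0→6, due 18, tardiness 0
J2: 6→13, due 8, tardiness 5
J4: 13→21, due 10, tardiness 11
J1: 21→32, due 21, tardiness 11
J3: 32→46, due 34, tardiness 12
Maximum = 12.

12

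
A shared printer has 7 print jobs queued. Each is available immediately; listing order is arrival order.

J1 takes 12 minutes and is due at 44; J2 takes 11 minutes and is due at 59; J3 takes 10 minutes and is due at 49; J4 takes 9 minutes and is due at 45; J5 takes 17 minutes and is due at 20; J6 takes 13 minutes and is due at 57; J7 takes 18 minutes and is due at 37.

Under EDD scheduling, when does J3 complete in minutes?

66

EDD (increasing due date): J5 J7 J1 J4 J3 J6 J2.
J5: 0→17
J7: 17→35
J1: 35→47
J4: 47→56
J3: 56→66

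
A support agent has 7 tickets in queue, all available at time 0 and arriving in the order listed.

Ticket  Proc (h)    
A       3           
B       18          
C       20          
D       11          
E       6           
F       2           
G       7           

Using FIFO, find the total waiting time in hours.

FIFO (arrival order): A B C D E F G.
A: waits 0, runs 0→3
B: waits 3, runs 3→21
C: waits 21, runs 21→41
D: waits 41, runs 41→52
E: waits 52, runs 52→58
F: waits 58, runs 58→60
G: waits 60, runs 60→67
Sum = 0+3+21+41+52+58+60 = 235.

235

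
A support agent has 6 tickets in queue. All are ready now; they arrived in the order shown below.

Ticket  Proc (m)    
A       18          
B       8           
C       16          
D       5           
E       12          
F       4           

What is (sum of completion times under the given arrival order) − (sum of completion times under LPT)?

FIFO (arrival order): A B C D E F.
A: 0→18
B: 18→26
C: 26→42
D: 42→47
E: 47→59
F: 59→63
Sum = 18+26+42+47+59+63 = 255.
LPT (decreasing processing time): A C E B D F.
A: 0→18
C: 18→34
E: 34→46
B: 46→54
D: 54→59
F: 59→63
Sum = 18+34+46+54+59+63 = 274.
Difference = 255 − 274 = -19.

-19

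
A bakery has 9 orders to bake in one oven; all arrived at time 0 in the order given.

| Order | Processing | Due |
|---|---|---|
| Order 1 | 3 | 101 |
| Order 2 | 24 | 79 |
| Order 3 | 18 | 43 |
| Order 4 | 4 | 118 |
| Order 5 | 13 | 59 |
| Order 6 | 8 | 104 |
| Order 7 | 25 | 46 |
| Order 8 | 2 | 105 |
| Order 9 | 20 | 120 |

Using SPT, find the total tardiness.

SPT (increasing processing time): Order 8 Order 1 Order 4 Order 6 Order 5 Order 3 Order 9 Order 2 Order 7.
Order 8: 0→2, due 105, tardiness 0
Order 1: 2→5, due 101, tardiness 0
Order 4: 5→9, due 118, tardiness 0
Order 6: 9→17, due 104, tardiness 0
Order 5: 17→30, due 59, tardiness 0
Order 3: 30→48, due 43, tardiness 5
Order 9: 48→68, due 120, tardiness 0
Order 2: 68→92, due 79, tardiness 13
Order 7: 92→117, due 46, tardiness 71
Sum = 0+0+0+0+0+5+0+13+71 = 89.

89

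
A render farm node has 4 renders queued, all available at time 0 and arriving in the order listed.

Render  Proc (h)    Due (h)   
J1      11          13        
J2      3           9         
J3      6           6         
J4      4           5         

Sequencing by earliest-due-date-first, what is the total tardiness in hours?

EDD (increasing due date): J4 J3 J2 J1.
J4: 0→4, due 5, tardiness 0
J3: 4→10, due 6, tardiness 4
J2: 10→13, due 9, tardiness 4
J1: 13→24, due 13, tardiness 11
Sum = 0+4+4+11 = 19.

19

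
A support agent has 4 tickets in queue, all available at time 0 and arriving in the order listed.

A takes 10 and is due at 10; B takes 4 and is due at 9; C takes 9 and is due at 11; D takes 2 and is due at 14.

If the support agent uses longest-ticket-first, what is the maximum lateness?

14

LPT (decreasing processing time): A C B D.
A: 0→10, due 10, lateness 0
C: 10→19, due 11, lateness 8
B: 19→23, due 9, lateness 14
D: 23→25, due 14, lateness 11
Maximum = 14.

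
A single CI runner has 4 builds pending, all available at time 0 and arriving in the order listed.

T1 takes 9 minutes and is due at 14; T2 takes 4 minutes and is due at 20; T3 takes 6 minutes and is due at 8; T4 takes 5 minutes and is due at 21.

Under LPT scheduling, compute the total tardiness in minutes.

LPT (decreasing processing time): T1 T3 T4 T2.
T1: 0→9, due 14, tardiness 0
T3: 9→15, due 8, tardiness 7
T4: 15→20, due 21, tardiness 0
T2: 20→24, due 20, tardiness 4
Sum = 0+7+0+4 = 11.

11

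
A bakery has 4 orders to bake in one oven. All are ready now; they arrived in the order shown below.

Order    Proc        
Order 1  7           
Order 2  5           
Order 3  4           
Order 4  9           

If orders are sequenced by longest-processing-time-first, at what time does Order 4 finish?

9

LPT (decreasing processing time): Order 4 Order 1 Order 2 Order 3.
Order 4: 0→9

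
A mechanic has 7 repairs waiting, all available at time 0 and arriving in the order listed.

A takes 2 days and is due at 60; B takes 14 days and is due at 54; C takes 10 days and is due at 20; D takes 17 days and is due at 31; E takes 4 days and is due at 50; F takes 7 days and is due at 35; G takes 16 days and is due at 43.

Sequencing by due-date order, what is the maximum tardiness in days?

EDD (increasing due date): C D F G E B A.
C: 0→10, due 20, tardiness 0
D: 10→27, due 31, tardiness 0
F: 27→34, due 35, tardiness 0
G: 34→50, due 43, tardiness 7
E: 50→54, due 50, tardiness 4
B: 54→68, due 54, tardiness 14
A: 68→70, due 60, tardiness 10
Maximum = 14.

14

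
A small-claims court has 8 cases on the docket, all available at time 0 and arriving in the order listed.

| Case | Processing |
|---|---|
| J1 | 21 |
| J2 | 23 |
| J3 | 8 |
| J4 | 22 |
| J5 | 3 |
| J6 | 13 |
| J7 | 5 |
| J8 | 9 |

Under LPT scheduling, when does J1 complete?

66

LPT (decreasing processing time): J2 J4 J1 J6 J8 J3 J7 J5.
J2: 0→23
J4: 23→45
J1: 45→66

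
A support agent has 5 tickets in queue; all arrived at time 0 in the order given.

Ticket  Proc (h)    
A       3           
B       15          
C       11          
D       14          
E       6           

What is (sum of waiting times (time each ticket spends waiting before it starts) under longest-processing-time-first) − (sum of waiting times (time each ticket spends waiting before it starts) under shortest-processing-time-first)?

64

LPT (decreasing processing time): B D C E A.
B: waits 0, runs 0→15
D: waits 15, runs 15→29
C: waits 29, runs 29→40
E: waits 40, runs 40→46
A: waits 46, runs 46→49
Sum = 0+15+29+40+46 = 130.
SPT (increasing processing time): A E C D B.
A: waits 0, runs 0→3
E: waits 3, runs 3→9
C: waits 9, runs 9→20
D: waits 20, runs 20→34
B: waits 34, runs 34→49
Sum = 0+3+9+20+34 = 66.
Difference = 130 − 66 = 64.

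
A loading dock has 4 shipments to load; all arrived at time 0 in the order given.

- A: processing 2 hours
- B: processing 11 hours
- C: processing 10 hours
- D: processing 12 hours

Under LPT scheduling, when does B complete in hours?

23

LPT (decreasing processing time): D B C A.
D: 0→12
B: 12→23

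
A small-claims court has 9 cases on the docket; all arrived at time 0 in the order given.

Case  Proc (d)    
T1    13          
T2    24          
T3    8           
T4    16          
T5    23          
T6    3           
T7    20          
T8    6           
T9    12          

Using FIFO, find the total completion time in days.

FIFO (arrival order): T1 T2 T3 T4 T5 T6 T7 T8 T9.
T1: 0→13
T2: 13→37
T3: 37→45
T4: 45→61
T5: 61→84
T6: 84→87
T7: 87→107
T8: 107→113
T9: 113→125
Sum = 13+37+45+61+84+87+107+113+125 = 672.

672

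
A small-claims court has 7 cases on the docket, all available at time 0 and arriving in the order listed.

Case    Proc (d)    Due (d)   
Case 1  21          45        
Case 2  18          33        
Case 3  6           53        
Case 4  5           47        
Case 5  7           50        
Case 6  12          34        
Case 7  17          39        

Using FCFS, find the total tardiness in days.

FIFO (arrival order): Case 1 Case 2 Case 3 Case 4 Case 5 Case 6 Case 7.
Case 1: 0→21, due 45, tardiness 0
Case 2: 21→39, due 33, tardiness 6
Case 3: 39→45, due 53, tardiness 0
Case 4: 45→50, due 47, tardiness 3
Case 5: 50→57, due 50, tardiness 7
Case 6: 57→69, due 34, tardiness 35
Case 7: 69→86, due 39, tardiness 47
Sum = 0+6+0+3+7+35+47 = 98.

98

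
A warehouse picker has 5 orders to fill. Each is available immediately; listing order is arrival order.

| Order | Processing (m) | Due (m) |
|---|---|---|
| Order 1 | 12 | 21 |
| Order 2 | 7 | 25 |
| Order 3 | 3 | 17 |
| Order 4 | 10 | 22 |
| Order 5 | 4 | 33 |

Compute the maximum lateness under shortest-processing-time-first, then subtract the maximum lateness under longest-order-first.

-4

SPT (increasing processing time): Order 3 Order 5 Order 2 Order 4 Order 1.
Order 3: 0→3, due 17, lateness -14
Order 5: 3→7, due 33, lateness -26
Order 2: 7→14, due 25, lateness -11
Order 4: 14→24, due 22, lateness 2
Order 1: 24→36, due 21, lateness 15
Maximum = 15.
LPT (decreasing processing time): Order 1 Order 4 Order 2 Order 5 Order 3.
Order 1: 0→12, due 21, lateness -9
Order 4: 12→22, due 22, lateness 0
Order 2: 22→29, due 25, lateness 4
Order 5: 29→33, due 33, lateness 0
Order 3: 33→36, due 17, lateness 19
Maximum = 19.
Difference = 15 − 19 = -4.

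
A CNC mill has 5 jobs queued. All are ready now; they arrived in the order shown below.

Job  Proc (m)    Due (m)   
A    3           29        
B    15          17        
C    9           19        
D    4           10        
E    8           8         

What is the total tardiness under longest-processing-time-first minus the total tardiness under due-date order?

26

LPT (decreasing processing time): B C E D A.
B: 0→15, due 17, tardiness 0
C: 15→24, due 19, tardiness 5
E: 24→32, due 8, tardiness 24
D: 32→36, due 10, tardiness 26
A: 36→39, due 29, tardiness 10
Sum = 0+5+24+26+10 = 65.
EDD (increasing due date): E D B C A.
E: 0→8, due 8, tardiness 0
D: 8→12, due 10, tardiness 2
B: 12→27, due 17, tardiness 10
C: 27→36, due 19, tardiness 17
A: 36→39, due 29, tardiness 10
Sum = 0+2+10+17+10 = 39.
Difference = 65 − 39 = 26.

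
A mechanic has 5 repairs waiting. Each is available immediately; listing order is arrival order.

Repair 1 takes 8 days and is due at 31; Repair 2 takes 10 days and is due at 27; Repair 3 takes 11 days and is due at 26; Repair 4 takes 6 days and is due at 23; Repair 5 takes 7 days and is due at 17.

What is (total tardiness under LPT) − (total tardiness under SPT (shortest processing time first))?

18

LPT (decreasing processing time): Repair 3 Repair 2 Repair 1 Repair 5 Repair 4.
Repair 3: 0→11, due 26, tardiness 0
Repair 2: 11→21, due 27, tardiness 0
Repair 1: 21→29, due 31, tardiness 0
Repair 5: 29→36, due 17, tardiness 19
Repair 4: 36→42, due 23, tardiness 19
Sum = 0+0+0+19+19 = 38.
SPT (increasing processing time): Repair 4 Repair 5 Repair 1 Repair 2 Repair 3.
Repair 4: 0→6, due 23, tardiness 0
Repair 5: 6→13, due 17, tardiness 0
Repair 1: 13→21, due 31, tardiness 0
Repair 2: 21→31, due 27, tardiness 4
Repair 3: 31→42, due 26, tardiness 16
Sum = 0+0+0+4+16 = 20.
Difference = 38 − 20 = 18.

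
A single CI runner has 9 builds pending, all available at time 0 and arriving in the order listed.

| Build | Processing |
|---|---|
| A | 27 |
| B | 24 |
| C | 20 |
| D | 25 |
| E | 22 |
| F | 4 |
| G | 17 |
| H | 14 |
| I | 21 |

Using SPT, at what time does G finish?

35

SPT (increasing processing time): F H G C I E B D A.
F: 0→4
H: 4→18
G: 18→35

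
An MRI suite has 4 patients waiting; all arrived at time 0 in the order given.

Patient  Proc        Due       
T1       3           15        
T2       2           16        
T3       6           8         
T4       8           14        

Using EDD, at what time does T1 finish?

17

EDD (increasing due date): T3 T4 T1 T2.
T3: 0→6
T4: 6→14
T1: 14→17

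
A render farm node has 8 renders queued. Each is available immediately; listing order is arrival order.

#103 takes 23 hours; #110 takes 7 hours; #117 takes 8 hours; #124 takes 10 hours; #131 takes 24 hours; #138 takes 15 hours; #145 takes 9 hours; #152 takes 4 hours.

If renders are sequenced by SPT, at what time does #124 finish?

38

SPT (increasing processing time): #152 #110 #117 #145 #124 #138 #103 #131.
#152: 0→4
#110: 4→11
#117: 11→19
#145: 19→28
#124: 28→38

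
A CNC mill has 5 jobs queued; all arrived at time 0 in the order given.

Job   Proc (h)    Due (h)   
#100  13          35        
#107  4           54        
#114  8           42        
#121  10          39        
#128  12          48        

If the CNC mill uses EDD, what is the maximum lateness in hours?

-5

EDD (increasing due date): #100 #121 #114 #128 #107.
#100: 0→13, due 35, lateness -22
#121: 13→23, due 39, lateness -16
#114: 23→31, due 42, lateness -11
#128: 31→43, due 48, lateness -5
#107: 43→47, due 54, lateness -7
Maximum = -5.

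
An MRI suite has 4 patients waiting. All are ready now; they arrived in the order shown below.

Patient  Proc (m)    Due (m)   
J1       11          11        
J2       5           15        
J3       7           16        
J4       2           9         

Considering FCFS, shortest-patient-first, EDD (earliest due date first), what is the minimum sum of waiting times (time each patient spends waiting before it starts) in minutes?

FIFO (arrival order): J1 J2 J3 J4.
J1: waits 0, runs 0→11
J2: waits 11, runs 11→16
J3: waits 16, runs 16→23
J4: waits 23, runs 23→25
Sum = 0+11+16+23 = 50.
SPT (increasing processing time): J4 J2 J3 J1.
J4: waits 0, runs 0→2
J2: waits 2, runs 2→7
J3: waits 7, runs 7→14
J1: waits 14, runs 14→25
Sum = 0+2+7+14 = 23.
EDD (increasing due date): J4 J1 J2 J3.
J4: waits 0, runs 0→2
J1: waits 2, runs 2→13
J2: waits 13, runs 13→18
J3: waits 18, runs 18→25
Sum = 0+2+13+18 = 33.
FIFO 50, SPT 23, EDD 33 → minimum 23.

23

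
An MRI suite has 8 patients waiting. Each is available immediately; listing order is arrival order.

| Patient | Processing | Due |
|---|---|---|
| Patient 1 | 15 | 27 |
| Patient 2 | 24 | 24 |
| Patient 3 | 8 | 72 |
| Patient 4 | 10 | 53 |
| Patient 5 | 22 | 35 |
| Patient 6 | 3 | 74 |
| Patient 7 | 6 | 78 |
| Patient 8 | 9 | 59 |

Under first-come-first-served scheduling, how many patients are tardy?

FIFO (arrival order): Patient 1 Patient 2 Patient 3 Patient 4 Patient 5 Patient 6 Patient 7 Patient 8.
Patient 1: 0→15, due 27, tardiness 0
Patient 2: 15→39, due 24, tardiness 15
Patient 3: 39→47, due 72, tardiness 0
Patient 4: 47→57, due 53, tardiness 4
Patient 5: 57→79, due 35, tardiness 44
Patient 6: 79→82, due 74, tardiness 8
Patient 7: 82→88, due 78, tardiness 10
Patient 8: 88→97, due 59, tardiness 38
Late patients: 6.

6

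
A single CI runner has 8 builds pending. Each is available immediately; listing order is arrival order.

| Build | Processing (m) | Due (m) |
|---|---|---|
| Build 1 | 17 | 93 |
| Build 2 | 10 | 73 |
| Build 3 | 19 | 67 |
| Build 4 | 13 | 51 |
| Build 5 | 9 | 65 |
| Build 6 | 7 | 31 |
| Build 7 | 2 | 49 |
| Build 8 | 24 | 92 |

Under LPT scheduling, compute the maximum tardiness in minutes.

LPT (decreasing processing time): Build 8 Build 3 Build 1 Build 4 Build 2 Build 5 Build 6 Build 7.
Build 8: 0→24, due 92, tardiness 0
Build 3: 24→43, due 67, tardiness 0
Build 1: 43→60, due 93, tardiness 0
Build 4: 60→73, due 51, tardiness 22
Build 2: 73→83, due 73, tardiness 10
Build 5: 83→92, due 65, tardiness 27
Build 6: 92→99, due 31, tardiness 68
Build 7: 99→101, due 49, tardiness 52
Maximum = 68.

68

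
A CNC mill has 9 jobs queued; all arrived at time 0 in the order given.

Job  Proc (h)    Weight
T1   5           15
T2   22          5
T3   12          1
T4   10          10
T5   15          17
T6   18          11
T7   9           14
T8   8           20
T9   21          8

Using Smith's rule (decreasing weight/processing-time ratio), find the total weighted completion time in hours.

WSPT (decreasing weight/processing-time ratio): T1 T8 T7 T5 T4 T6 T9 T2 T3.
T1: finishes 5, weight 15, w·C = 75
T8: finishes 13, weight 20, w·C = 260
T7: finishes 22, weight 14, w·C = 308
T5: finishes 37, weight 17, w·C = 629
T4: finishes 47, weight 10, w·C = 470
T6: finishes 65, weight 11, w·C = 715
T9: finishes 86, weight 8, w·C = 688
T2: finishes 108, weight 5, w·C = 540
T3: finishes 120, weight 1, w·C = 120
Sum = 75+260+308+629+470+715+688+540+120 = 3805.

3805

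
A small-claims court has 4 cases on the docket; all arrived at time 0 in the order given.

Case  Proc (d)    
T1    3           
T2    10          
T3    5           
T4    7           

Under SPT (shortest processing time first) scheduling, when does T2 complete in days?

SPT (increasing processing time): T1 T3 T4 T2.
T1: 0→3
T3: 3→8
T4: 8→15
T2: 15→25

25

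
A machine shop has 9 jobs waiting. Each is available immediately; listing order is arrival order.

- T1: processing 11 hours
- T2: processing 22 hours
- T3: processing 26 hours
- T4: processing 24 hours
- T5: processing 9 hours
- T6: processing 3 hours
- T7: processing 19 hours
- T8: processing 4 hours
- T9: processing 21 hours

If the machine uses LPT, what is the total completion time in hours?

LPT (decreasing processing time): T3 T4 T2 T9 T7 T1 T5 T8 T6.
T3: 0→26
T4: 26→50
T2: 50→72
T9: 72→93
T7: 93→112
T1: 112→123
T5: 123→132
T8: 132→136
T6: 136→139
Sum = 26+50+72+93+112+123+132+136+139 = 883.

883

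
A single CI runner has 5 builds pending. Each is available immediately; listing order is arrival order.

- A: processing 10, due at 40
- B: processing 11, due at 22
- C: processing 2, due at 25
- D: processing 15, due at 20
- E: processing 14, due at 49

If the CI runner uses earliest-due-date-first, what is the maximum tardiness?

4

EDD (increasing due date): D B C A E.
D: 0→15, due 20, tardiness 0
B: 15→26, due 22, tardiness 4
C: 26→28, due 25, tardiness 3
A: 28→38, due 40, tardiness 0
E: 38→52, due 49, tardiness 3
Maximum = 4.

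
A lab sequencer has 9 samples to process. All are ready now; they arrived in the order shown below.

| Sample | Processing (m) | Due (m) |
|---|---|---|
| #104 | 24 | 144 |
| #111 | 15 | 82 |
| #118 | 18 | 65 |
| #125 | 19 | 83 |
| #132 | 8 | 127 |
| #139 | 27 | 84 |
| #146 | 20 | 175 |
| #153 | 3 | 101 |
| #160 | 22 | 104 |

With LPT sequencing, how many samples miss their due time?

LPT (decreasing processing time): #139 #104 #160 #146 #125 #118 #111 #132 #153.
#139: 0→27, due 84, tardiness 0
#104: 27→51, due 144, tardiness 0
#160: 51→73, due 104, tardiness 0
#146: 73→93, due 175, tardiness 0
#125: 93→112, due 83, tardiness 29
#118: 112→130, due 65, tardiness 65
#111: 130→145, due 82, tardiness 63
#132: 145→153, due 127, tardiness 26
#153: 153→156, due 101, tardiness 55
Late samples: 5.

5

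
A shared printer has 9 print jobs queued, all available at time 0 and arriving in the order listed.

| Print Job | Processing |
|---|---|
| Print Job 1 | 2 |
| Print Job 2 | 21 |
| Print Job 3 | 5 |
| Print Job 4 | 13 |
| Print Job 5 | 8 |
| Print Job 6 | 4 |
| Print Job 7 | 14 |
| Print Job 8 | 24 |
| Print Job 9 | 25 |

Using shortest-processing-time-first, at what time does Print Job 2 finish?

67

SPT (increasing processing time): Print Job 1 Print Job 6 Print Job 3 Print Job 5 Print Job 4 Print Job 7 Print Job 2 Print Job 8 Print Job 9.
Print Job 1: 0→2
Print Job 6: 2→6
Print Job 3: 6→11
Print Job 5: 11→19
Print Job 4: 19→32
Print Job 7: 32→46
Print Job 2: 46→67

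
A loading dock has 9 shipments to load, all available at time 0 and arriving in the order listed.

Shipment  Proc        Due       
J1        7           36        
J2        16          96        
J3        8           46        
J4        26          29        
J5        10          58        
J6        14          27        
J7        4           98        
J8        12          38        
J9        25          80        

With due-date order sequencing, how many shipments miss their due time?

8

EDD (increasing due date): J6 J4 J1 J8 J3 J5 J9 J2 J7.
J6: 0→14, due 27, tardiness 0
J4: 14→40, due 29, tardiness 11
J1: 40→47, due 36, tardiness 11
J8: 47→59, due 38, tardiness 21
J3: 59→67, due 46, tardiness 21
J5: 67→77, due 58, tardiness 19
J9: 77→102, due 80, tardiness 22
J2: 102→118, due 96, tardiness 22
J7: 118→122, due 98, tardiness 24
Late shipments: 8.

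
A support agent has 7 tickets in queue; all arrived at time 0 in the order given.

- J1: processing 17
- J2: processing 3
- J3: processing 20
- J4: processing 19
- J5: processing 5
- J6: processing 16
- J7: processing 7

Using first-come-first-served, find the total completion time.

367

FIFO (arrival order): J1 J2 J3 J4 J5 J6 J7.
J1: 0→17
J2: 17→20
J3: 20→40
J4: 40→59
J5: 59→64
J6: 64→80
J7: 80→87
Sum = 17+20+40+59+64+80+87 = 367.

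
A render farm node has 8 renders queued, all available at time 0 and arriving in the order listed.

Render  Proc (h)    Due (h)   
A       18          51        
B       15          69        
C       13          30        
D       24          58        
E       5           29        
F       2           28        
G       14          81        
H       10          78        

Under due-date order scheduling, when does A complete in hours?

38

EDD (increasing due date): F E C A D B H G.
F: 0→2
E: 2→7
C: 7→20
A: 20→38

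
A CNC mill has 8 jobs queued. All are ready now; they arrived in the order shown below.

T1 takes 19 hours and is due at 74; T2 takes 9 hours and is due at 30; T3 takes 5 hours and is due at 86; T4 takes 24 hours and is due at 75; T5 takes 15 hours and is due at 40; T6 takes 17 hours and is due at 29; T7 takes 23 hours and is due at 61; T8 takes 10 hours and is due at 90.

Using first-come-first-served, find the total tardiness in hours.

175

FIFO (arrival order): T1 T2 T3 T4 T5 T6 T7 T8.
T1: 0→19, due 74, tardiness 0
T2: 19→28, due 30, tardiness 0
T3: 28→33, due 86, tardiness 0
T4: 33→57, due 75, tardiness 0
T5: 57→72, due 40, tardiness 32
T6: 72→89, due 29, tardiness 60
T7: 89→112, due 61, tardiness 51
T8: 112→122, due 90, tardiness 32
Sum = 0+0+0+0+32+60+51+32 = 175.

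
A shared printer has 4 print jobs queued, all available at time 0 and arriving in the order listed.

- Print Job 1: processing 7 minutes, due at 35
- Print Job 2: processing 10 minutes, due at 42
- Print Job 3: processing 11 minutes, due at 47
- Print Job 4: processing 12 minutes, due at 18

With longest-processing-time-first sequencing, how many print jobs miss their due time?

LPT (decreasing processing time): Print Job 4 Print Job 3 Print Job 2 Print Job 1.
Print Job 4: 0→12, due 18, tardiness 0
Print Job 3: 12→23, due 47, tardiness 0
Print Job 2: 23→33, due 42, tardiness 0
Print Job 1: 33→40, due 35, tardiness 5
Late print jobs: 1.

1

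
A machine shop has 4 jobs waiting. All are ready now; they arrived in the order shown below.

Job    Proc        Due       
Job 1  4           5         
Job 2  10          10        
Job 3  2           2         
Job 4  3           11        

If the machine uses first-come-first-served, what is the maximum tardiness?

FIFO (arrival order): Job 1 Job 2 Job 3 Job 4.
Job 1: 0→4, due 5, tardiness 0
Job 2: 4→14, due 10, tardiness 4
Job 3: 14→16, due 2, tardiness 14
Job 4: 16→19, due 11, tardiness 8
Maximum = 14.

14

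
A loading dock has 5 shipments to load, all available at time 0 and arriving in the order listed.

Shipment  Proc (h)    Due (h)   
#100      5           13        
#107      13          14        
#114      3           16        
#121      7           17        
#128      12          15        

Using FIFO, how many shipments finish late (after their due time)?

4

FIFO (arrival order): #100 #107 #114 #121 #128.
#100: 0→5, due 13, tardiness 0
#107: 5→18, due 14, tardiness 4
#114: 18→21, due 16, tardiness 5
#121: 21→28, due 17, tardiness 11
#128: 28→40, due 15, tardiness 25
Late shipments: 4.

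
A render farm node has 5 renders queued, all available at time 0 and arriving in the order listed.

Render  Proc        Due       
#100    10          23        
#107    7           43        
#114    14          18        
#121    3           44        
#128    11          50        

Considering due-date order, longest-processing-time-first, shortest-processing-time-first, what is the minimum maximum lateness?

1

EDD (increasing due date): #114 #100 #107 #121 #128.
#114: 0→14, due 18, lateness -4
#100: 14→24, due 23, lateness 1
#107: 24→31, due 43, lateness -12
#121: 31→34, due 44, lateness -10
#128: 34→45, due 50, lateness -5
Maximum = 1.
LPT (decreasing processing time): #114 #128 #100 #107 #121.
#114: 0→14, due 18, lateness -4
#128: 14→25, due 50, lateness -25
#100: 25→35, due 23, lateness 12
#107: 35→42, due 43, lateness -1
#121: 42→45, due 44, lateness 1
Maximum = 12.
SPT (increasing processing time): #121 #107 #100 #128 #114.
#121: 0→3, due 44, lateness -41
#107: 3→10, due 43, lateness -33
#100: 10→20, due 23, lateness -3
#128: 20→31, due 50, lateness -19
#114: 31→45, due 18, lateness 27
Maximum = 27.
EDD 1, LPT 12, SPT 27 → minimum 1.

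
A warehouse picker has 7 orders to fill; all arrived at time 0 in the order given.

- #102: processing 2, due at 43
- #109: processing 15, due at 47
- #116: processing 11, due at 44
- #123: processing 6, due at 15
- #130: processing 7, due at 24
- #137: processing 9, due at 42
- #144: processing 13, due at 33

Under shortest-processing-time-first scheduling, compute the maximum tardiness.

16

SPT (increasing processing time): #102 #123 #130 #137 #116 #144 #109.
#102: 0→2, due 43, tardiness 0
#123: 2→8, due 15, tardiness 0
#130: 8→15, due 24, tardiness 0
#137: 15→24, due 42, tardiness 0
#116: 24→35, due 44, tardiness 0
#144: 35→48, due 33, tardiness 15
#109: 48→63, due 47, tardiness 16
Maximum = 16.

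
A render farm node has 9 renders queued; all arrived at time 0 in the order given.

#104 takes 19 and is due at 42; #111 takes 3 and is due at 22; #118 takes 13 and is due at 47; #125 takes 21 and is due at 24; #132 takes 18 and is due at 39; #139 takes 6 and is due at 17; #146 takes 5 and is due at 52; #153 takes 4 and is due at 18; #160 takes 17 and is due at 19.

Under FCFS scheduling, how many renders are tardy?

FIFO (arrival order): #104 #111 #118 #125 #132 #139 #146 #153 #160.
#104: 0→19, due 42, tardiness 0
#111: 19→22, due 22, tardiness 0
#118: 22→35, due 47, tardiness 0
#125: 35→56, due 24, tardiness 32
#132: 56→74, due 39, tardiness 35
#139: 74→80, due 17, tardiness 63
#146: 80→85, due 52, tardiness 33
#153: 85→89, due 18, tardiness 71
#160: 89→106, due 19, tardiness 87
Late renders: 6.

6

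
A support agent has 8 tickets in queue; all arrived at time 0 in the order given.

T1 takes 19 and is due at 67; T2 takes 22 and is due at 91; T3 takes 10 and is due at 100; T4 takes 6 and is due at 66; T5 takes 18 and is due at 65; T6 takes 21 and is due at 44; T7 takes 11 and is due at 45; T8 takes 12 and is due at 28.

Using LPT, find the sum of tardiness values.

LPT (decreasing processing time): T2 T6 T1 T5 T8 T7 T3 T4.
T2: 0→22, due 91, tardiness 0
T6: 22→43, due 44, tardiness 0
T1: 43→62, due 67, tardiness 0
T5: 62→80, due 65, tardiness 15
T8: 80→92, due 28, tardiness 64
T7: 92→103, due 45, tardiness 58
T3: 103→113, due 100, tardiness 13
T4: 113→119, due 66, tardiness 53
Sum = 0+0+0+15+64+58+13+53 = 203.

203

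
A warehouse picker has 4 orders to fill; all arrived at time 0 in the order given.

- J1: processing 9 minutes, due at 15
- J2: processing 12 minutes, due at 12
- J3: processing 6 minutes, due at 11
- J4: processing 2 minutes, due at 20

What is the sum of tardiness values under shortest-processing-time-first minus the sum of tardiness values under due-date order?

-8

SPT (increasing processing time): J4 J3 J1 J2.
J4: 0→2, due 20, tardiness 0
J3: 2→8, due 11, tardiness 0
J1: 8→17, due 15, tardiness 2
J2: 17→29, due 12, tardiness 17
Sum = 0+0+2+17 = 19.
EDD (increasing due date): J3 J2 J1 J4.
J3: 0→6, due 11, tardiness 0
J2: 6→18, due 12, tardiness 6
J1: 18→27, due 15, tardiness 12
J4: 27→29, due 20, tardiness 9
Sum = 0+6+12+9 = 27.
Difference = 19 − 27 = -8.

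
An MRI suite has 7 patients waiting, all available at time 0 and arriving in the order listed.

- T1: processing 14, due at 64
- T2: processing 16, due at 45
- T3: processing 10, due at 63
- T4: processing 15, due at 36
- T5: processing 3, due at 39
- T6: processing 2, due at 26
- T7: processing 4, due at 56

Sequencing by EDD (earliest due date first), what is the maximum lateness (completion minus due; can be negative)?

0

EDD (increasing due date): T6 T4 T5 T2 T7 T3 T1.
T6: 0→2, due 26, lateness -24
T4: 2→17, due 36, lateness -19
T5: 17→20, due 39, lateness -19
T2: 20→36, due 45, lateness -9
T7: 36→40, due 56, lateness -16
T3: 40→50, due 63, lateness -13
T1: 50→64, due 64, lateness 0
Maximum = 0.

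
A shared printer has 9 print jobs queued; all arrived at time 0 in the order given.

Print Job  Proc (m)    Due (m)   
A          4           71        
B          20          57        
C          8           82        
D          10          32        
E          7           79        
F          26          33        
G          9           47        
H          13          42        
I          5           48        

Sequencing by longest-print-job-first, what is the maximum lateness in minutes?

LPT (decreasing processing time): F B H D G C E I A.
F: 0→26, due 33, lateness -7
B: 26→46, due 57, lateness -11
H: 46→59, due 42, lateness 17
D: 59→69, due 32, lateness 37
G: 69→78, due 47, lateness 31
C: 78→86, due 82, lateness 4
E: 86→93, due 79, lateness 14
I: 93→98, due 48, lateness 50
A: 98→102, due 71, lateness 31
Maximum = 50.

50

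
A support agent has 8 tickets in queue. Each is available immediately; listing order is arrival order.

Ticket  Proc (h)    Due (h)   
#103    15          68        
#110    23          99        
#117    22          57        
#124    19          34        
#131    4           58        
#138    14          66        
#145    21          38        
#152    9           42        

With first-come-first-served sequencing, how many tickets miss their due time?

6

FIFO (arrival order): #103 #110 #117 #124 #131 #138 #145 #152.
#103: 0→15, due 68, tardiness 0
#110: 15→38, due 99, tardiness 0
#117: 38→60, due 57, tardiness 3
#124: 60→79, due 34, tardiness 45
#131: 79→83, due 58, tardiness 25
#138: 83→97, due 66, tardiness 31
#145: 97→118, due 38, tardiness 80
#152: 118→127, due 42, tardiness 85
Late tickets: 6.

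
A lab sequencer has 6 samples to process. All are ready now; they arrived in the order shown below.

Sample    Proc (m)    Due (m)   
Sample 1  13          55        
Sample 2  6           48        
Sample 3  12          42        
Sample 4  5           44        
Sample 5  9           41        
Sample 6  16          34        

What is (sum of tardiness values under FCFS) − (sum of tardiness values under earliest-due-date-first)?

FIFO (arrival order): Sample 1 Sample 2 Sample 3 Sample 4 Sample 5 Sample 6.
Sample 1: 0→13, due 55, tardiness 0
Sample 2: 13→19, due 48, tardiness 0
Sample 3: 19→31, due 42, tardiness 0
Sample 4: 31→36, due 44, tardiness 0
Sample 5: 36→45, due 41, tardiness 4
Sample 6: 45→61, due 34, tardiness 27
Sum = 0+0+0+0+4+27 = 31.
EDD (increasing due date): Sample 6 Sample 5 Sample 3 Sample 4 Sample 2 Sample 1.
Sample 6: 0→16, due 34, tardiness 0
Sample 5: 16→25, due 41, tardiness 0
Sample 3: 25→37, due 42, tardiness 0
Sample 4: 37→42, due 44, tardiness 0
Sample 2: 42→48, due 48, tardiness 0
Sample 1: 48→61, due 55, tardiness 6
Sum = 0+0+0+0+0+6 = 6.
Difference = 31 − 6 = 25.

25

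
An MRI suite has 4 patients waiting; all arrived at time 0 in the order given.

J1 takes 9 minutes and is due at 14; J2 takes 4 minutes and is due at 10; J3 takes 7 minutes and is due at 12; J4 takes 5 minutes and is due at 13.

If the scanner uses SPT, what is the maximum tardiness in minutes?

11

SPT (increasing processing time): J2 J4 J3 J1.
J2: 0→4, due 10, tardiness 0
J4: 4→9, due 13, tardiness 0
J3: 9→16, due 12, tardiness 4
J1: 16→25, due 14, tardiness 11
Maximum = 11.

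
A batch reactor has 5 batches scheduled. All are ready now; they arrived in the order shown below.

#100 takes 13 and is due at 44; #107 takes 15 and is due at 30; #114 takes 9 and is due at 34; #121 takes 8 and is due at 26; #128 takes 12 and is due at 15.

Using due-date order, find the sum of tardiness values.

EDD (increasing due date): #128 #121 #107 #114 #100.
#128: 0→12, due 15, tardiness 0
#121: 12→20, due 26, tardiness 0
#107: 20→35, due 30, tardiness 5
#114: 35→44, due 34, tardiness 10
#100: 44→57, due 44, tardiness 13
Sum = 0+0+5+10+13 = 28.

28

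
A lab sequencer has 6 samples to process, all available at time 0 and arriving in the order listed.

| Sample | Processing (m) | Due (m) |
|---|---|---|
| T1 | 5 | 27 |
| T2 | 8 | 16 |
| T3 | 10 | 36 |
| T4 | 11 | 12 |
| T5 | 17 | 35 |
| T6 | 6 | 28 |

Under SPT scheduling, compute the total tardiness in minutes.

53

SPT (increasing processing time): T1 T6 T2 T3 T4 T5.
T1: 0→5, due 27, tardiness 0
T6: 5→11, due 28, tardiness 0
T2: 11→19, due 16, tardiness 3
T3: 19→29, due 36, tardiness 0
T4: 29→40, due 12, tardiness 28
T5: 40→57, due 35, tardiness 22
Sum = 0+0+3+0+28+22 = 53.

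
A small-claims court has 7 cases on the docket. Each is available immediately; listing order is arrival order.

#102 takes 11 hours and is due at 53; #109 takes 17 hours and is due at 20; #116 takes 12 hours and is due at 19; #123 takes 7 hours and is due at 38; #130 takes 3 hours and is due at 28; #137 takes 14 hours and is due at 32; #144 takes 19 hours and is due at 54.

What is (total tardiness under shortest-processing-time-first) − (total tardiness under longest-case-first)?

SPT (increasing processing time): #130 #123 #102 #116 #137 #109 #144.
#130: 0→3, due 28, tardiness 0
#123: 3→10, due 38, tardiness 0
#102: 10→21, due 53, tardiness 0
#116: 21→33, due 19, tardiness 14
#137: 33→47, due 32, tardiness 15
#109: 47→64, due 20, tardiness 44
#144: 64→83, due 54, tardiness 29
Sum = 0+0+0+14+15+44+29 = 102.
LPT (decreasing processing time): #144 #109 #137 #116 #102 #123 #130.
#144: 0→19, due 54, tardiness 0
#109: 19→36, due 20, tardiness 16
#137: 36→50, due 32, tardiness 18
#116: 50→62, due 19, tardiness 43
#102: 62→73, due 53, tardiness 20
#123: 73→80, due 38, tardiness 42
#130: 80→83, due 28, tardiness 55
Sum = 0+16+18+43+20+42+55 = 194.
Difference = 102 − 194 = -92.

-92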